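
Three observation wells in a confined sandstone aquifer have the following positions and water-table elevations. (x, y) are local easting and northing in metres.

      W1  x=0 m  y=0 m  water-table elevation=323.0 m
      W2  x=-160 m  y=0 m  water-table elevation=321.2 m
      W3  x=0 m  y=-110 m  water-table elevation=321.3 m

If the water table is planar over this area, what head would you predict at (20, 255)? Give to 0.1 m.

327.2 m

∂h/∂x = (321.2 − 323.0) / (-160 − 0) = +0.01125
∂h/∂y = (321.3 − 323.0) / (-110 − 0) = +0.01545
h(20, 255) = 323.0 + (+0.01125)·(20) + (+0.01545)·(255) = 323.0 +0.225 +3.941 = 327.166 m.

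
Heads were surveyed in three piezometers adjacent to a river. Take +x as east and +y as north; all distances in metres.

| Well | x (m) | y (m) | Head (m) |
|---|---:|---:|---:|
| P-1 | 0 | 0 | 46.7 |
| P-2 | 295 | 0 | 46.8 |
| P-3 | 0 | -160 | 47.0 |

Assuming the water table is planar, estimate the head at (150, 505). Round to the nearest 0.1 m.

∂h/∂x = (46.8 − 46.7) / (295 − 0) = +0.0003390
∂h/∂y = (47.0 − 46.7) / (-160 − 0) = -0.001875
h(150, 505) = 46.7 + (+0.0003390)·(150) + (-0.001875)·(505) = 46.7 +0.051 -0.947 = 45.804 m.

45.8 m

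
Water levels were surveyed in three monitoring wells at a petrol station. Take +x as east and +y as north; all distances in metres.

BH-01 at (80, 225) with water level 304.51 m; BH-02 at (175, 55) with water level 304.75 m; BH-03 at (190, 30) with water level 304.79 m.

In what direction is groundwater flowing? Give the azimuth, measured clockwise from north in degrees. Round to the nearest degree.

With h = a·x + b·y + c and BH-01 as origin, the differences give:
  95·a + (-170)·b = +0.24
  110·a + (-195)·b = +0.28
Eliminate b (×(-195) and ×(-170), subtract): 175·a = 0.800 → a = ∂h/∂x = +0.004571
Back-substitute: b = ∂h/∂y = +0.001143.
Flow direction (−∇h) has components (-0.004571 E, -0.001143 N).
Azimuth = atan2(E, N) = atan2(-0.004571, -0.001143) = 256.0° ≈ 256°.

256°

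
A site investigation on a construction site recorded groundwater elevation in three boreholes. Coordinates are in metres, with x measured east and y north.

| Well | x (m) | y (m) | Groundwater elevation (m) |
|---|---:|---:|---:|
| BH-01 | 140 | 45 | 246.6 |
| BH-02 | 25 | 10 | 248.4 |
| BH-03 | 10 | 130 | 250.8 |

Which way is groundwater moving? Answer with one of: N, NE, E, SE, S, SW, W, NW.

Differences from BH-01: to BH-02 (Δx, Δy, Δh) = (-115, -35, +1.8); to BH-03 = (-130, 85, +4.2).
Solve a·Δx + b·Δy = Δh: det = (-115)·85 − (-130)·(-35) = -14325.
∂h/∂x = [(+1.8)·85 − (+4.2)·(-35)] / -14325 = -0.02094
∂h/∂y = [(-115)·(+4.2) − (-130)·(+1.8)] / -14325 = +0.01738
Flow = −∇h = (+0.02094 east, -0.01738 north), which points southeast.

SE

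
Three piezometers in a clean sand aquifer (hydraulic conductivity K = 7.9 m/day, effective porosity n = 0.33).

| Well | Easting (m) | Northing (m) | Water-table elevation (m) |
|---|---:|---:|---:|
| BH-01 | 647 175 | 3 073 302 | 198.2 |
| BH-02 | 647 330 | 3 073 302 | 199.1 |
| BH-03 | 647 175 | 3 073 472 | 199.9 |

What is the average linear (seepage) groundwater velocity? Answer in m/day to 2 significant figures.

0.28 m/day

∂h/∂x = (199.1 − 198.2) / (647330 − 647175) = +0.005806
∂h/∂y = (199.9 − 198.2) / (3073472 − 3073302) = +0.01000
|∇h| = √(0.005806² + 0.01000²) = 0.01156
Seepage velocity v = K·i/n = 7.9 × 0.01156 / 0.33 = 0.2767 m/day.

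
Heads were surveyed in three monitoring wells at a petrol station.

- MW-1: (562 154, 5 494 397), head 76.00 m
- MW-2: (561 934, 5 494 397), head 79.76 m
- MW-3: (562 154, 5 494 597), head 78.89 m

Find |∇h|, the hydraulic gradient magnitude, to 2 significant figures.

0.022

∂h/∂x = (79.76 − 76.00) / (561934 − 562154) = -0.01709
∂h/∂y = (78.89 − 76.00) / (5494597 − 5494397) = +0.01445
|∇h| = √(-0.01709² + 0.01445²) = 0.02238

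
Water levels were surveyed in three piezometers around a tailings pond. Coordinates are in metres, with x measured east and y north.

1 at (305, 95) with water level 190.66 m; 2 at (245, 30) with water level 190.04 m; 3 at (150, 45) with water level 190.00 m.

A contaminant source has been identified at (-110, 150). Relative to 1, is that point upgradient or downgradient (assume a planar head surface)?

Differences from 1: to 2 (Δx, Δy, Δh) = (-60, -65, -0.62); to 3 = (-155, -50, -0.66).
Determinant of the coordinate differences = (-60)·(-50) − (-155)·(-65) = -7075.
∂h/∂x = [(-0.62)·(-50) − (-0.66)·(-65)] / -7075 = +0.001682
∂h/∂y = [(-60)·(-0.66) − (-155)·(-0.62)] / -7075 = +0.007986
Head at (-110, 150) = 190.66 + (+0.001682)·(-415) + (+0.007986)·(55) = 190.40 m.
That is lower than the 190.66 m at 1, so the point is downgradient.

downgradient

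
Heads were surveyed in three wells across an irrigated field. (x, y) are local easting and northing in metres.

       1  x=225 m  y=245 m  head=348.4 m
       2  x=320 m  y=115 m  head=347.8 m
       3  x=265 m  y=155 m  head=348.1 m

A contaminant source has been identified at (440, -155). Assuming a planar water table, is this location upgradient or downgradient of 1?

downgradient

Taking 1 as reference: 2−1 = (95, -130, -0.6); 3−1 = (40, -90, -0.3).
Solve a·Δx + b·Δy = Δh: det = 95·(-90) − 40·(-130) = -3350.
∂h/∂x = [(-0.6)·(-90) − (-0.3)·(-130)] / -3350 = -0.004478
∂h/∂y = [95·(-0.3) − 40·(-0.6)] / -3350 = +0.001343
Head at (440, -155) = 348.4 + (-0.004478)·(215) + (+0.001343)·(-400) = 346.90 m.
That is lower than the 348.4 m at 1, so the point is downgradient.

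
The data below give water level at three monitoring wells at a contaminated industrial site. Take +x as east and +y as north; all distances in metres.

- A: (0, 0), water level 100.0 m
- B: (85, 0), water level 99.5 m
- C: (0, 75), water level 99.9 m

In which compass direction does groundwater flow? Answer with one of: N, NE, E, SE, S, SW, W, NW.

E

∂h/∂x = (99.5 − 100.0) / (85 − 0) = -0.005882
∂h/∂y = (99.9 − 100.0) / (75 − 0) = -0.001333
Flow = −∇h = (+0.005882 east, +0.001333 north), which points east.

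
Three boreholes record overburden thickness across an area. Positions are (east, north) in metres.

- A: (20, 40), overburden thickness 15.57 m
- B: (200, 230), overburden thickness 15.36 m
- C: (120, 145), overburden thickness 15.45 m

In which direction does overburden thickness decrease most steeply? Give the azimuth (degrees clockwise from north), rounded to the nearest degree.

Differences from A: to B (Δx, Δy, Δh) = (180, 190, -0.21); to C = (100, 105, -0.12).
Solve a·Δx + b·Δy = Δd: det = 180·105 − 100·190 = -100.
∂d/∂x = [(-0.21)·105 − (-0.12)·190] / -100 = -0.007500
∂d/∂y = [180·(-0.12) − 100·(-0.21)] / -100 = +0.006000
Steepest decrease is along −∇f: components (+0.007500 E, -0.006000 N).
Azimuth = atan2(+0.007500, -0.006000) = 128.7° ≈ 129°.

129°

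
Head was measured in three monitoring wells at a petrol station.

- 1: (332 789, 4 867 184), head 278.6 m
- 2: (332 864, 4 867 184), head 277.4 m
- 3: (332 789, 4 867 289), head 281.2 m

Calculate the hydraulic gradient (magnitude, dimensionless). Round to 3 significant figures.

0.0295

∂h/∂x = (277.4 − 278.6) / (332864 − 332789) = -0.01600
∂h/∂y = (281.2 − 278.6) / (4867289 − 4867184) = +0.02476
|∇h| = √(-0.01600² + 0.02476²) = 0.02948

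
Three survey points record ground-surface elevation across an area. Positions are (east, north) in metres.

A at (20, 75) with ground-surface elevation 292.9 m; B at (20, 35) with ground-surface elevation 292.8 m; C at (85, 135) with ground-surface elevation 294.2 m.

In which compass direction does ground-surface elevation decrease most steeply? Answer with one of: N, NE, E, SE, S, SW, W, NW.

Three-point gradient (reference A): Δ to B = (0, -40, -0.1), Δ to C = (65, 60, +1.3).
∂z/∂x = +0.01769, ∂z/∂y = +0.002500 (det = 2600).
Steepest decrease is along −∇f = (-0.01769 E, -0.002500 N) → west.

W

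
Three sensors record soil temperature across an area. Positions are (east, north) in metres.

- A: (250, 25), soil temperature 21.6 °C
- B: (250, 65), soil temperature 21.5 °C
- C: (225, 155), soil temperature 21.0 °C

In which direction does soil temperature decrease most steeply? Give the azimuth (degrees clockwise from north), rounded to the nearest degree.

283°

Differences from A: to B (Δx, Δy, Δh) = (0, 40, -0.1); to C = (-25, 130, -0.6).
Determinant of the coordinate differences = 0·130 − (-25)·40 = 1000.
∂T/∂x = [(-0.1)·130 − (-0.6)·40] / 1000 = +0.01100
∂T/∂y = [0·(-0.6) − (-25)·(-0.1)] / 1000 = -0.002500
Steepest decrease is along −∇f: components (-0.01100 E, +0.002500 N).
Azimuth = atan2(-0.01100, +0.002500) = 282.8° ≈ 283°.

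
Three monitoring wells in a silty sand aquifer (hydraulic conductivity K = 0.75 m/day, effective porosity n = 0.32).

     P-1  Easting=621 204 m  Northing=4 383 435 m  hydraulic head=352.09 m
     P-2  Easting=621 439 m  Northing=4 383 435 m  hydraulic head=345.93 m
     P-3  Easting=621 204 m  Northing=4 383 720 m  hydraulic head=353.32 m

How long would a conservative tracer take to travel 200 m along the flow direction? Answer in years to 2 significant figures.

∂h/∂x = (345.93 − 352.09) / (621439 − 621204) = -0.02621
∂h/∂y = (353.32 − 352.09) / (4383720 − 4383435) = +0.004316
|∇h| = √(-0.02621² + 0.004316²) = 0.02656
Seepage velocity v = K·i/n = 0.75 × 0.02656 / 0.32 = 0.06225 m/day.
t = 200 / 0.06225 = 3213 days = 8.8 years.

8.8 years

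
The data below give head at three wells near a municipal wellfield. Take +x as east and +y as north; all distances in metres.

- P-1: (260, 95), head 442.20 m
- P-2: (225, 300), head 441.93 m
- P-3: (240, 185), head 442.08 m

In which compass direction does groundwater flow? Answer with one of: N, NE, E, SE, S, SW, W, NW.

With h = a·x + b·y + c and P-1 as origin, the differences give:
  (-35)·a + 205·b = -0.27
  (-20)·a + 90·b = -0.12
Eliminate b (×90 and ×205, subtract): 950·a = 0.300 → a = ∂h/∂x = +0.0003158
Back-substitute: b = ∂h/∂y = -0.001263.
Flow = −∇h = (-0.0003158 east, +0.001263 north), which points north.

N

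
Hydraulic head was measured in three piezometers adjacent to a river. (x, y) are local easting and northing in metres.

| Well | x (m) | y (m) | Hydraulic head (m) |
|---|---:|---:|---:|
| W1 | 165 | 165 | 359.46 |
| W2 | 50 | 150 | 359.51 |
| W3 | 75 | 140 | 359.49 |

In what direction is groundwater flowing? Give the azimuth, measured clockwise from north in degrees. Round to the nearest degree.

143°

Taking W1 as reference: W2−W1 = (-115, -15, +0.05); W3−W1 = (-90, -25, +0.03).
Determinant of the coordinate differences = (-115)·(-25) − (-90)·(-15) = 1525.
∂h/∂x = [(+0.05)·(-25) − (+0.03)·(-15)] / 1525 = -0.0005246
∂h/∂y = [(-115)·(+0.03) − (-90)·(+0.05)] / 1525 = +0.0006885
Flow direction (−∇h) has components (+0.0005246 E, -0.0006885 N).
Azimuth = atan2(E, N) = atan2(+0.0005246, -0.0006885) = 142.7° ≈ 143°.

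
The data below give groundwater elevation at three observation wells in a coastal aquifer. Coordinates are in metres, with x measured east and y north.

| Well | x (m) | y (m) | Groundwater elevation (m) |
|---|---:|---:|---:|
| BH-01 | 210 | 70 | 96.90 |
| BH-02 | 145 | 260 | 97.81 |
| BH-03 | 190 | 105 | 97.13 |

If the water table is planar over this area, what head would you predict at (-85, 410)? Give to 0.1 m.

Differences from BH-01: to BH-02 (Δx, Δy, Δh) = (-65, 190, +0.91); to BH-03 = (-20, 35, +0.23).
Determinant of the coordinate differences = (-65)·35 − (-20)·190 = 1525.
∂h/∂x = [(+0.91)·35 − (+0.23)·190] / 1525 = -0.007770
∂h/∂y = [(-65)·(+0.23) − (-20)·(+0.91)] / 1525 = +0.002131
h(-85, 410) = 96.90 + (-0.007770)·(-295) + (+0.002131)·(340) = 96.90 +2.292 +0.725 = 99.917 m.

99.9 m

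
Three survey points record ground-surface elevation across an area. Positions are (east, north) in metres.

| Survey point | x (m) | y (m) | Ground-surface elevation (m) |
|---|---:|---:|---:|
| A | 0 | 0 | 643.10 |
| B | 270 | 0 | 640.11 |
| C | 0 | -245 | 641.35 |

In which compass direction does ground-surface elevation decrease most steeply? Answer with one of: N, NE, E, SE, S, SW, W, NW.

∂z/∂x = (640.11 − 643.10) / (270 − 0) = -0.01107
∂z/∂y = (641.35 − 643.10) / (-245 − 0) = +0.007143
Steepest decrease is along −∇f = (+0.01107 E, -0.007143 N) → southeast.

SE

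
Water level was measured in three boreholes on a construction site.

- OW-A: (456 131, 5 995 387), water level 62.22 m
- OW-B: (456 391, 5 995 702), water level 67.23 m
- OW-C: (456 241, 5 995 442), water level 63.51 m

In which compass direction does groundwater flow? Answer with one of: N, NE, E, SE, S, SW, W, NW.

SW

With h = a·x + b·y + c and OW-A as origin, the differences give:
  260·a + 315·b = +5.01
  110·a + 55·b = +1.29
Eliminate b (×55 and ×315, subtract): -20350·a = -130.800 → a = ∂h/∂x = +0.006428
Back-substitute: b = ∂h/∂y = +0.01060.
Flow = −∇h = (-0.006428 east, -0.01060 north), which points southwest.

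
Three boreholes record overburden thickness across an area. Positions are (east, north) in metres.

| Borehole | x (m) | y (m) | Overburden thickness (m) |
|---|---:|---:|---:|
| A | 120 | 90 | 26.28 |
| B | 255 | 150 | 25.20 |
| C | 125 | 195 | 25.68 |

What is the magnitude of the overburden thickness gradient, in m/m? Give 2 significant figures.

0.0078 m/m

With d = a·x + b·y + c and A as origin, the differences give:
  135·a + 60·b = -1.08
  5·a + 105·b = -0.60
Eliminate b (×105 and ×60, subtract): 13875·a = -77.400 → a = ∂d/∂x = -0.005578
Back-substitute: b = ∂d/∂y = -0.005449.
|∇f| = √(-0.005578² + -0.005449²) = 0.007798 m/m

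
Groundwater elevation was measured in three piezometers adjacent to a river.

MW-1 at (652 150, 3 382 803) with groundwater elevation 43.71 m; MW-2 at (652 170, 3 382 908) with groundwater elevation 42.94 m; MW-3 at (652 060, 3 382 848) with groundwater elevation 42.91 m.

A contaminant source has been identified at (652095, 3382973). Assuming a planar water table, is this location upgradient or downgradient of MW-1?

downgradient

With h = a·x + b·y + c and MW-1 as origin, the differences give:
  20·a + 105·b = -0.77
  (-90)·a + 45·b = -0.80
Eliminate b (×45 and ×105, subtract): 10350·a = 49.350 → a = ∂h/∂x = +0.004768
Back-substitute: b = ∂h/∂y = -0.008242.
Head at (652095, 3382973) = 43.71 + (+0.004768)·(-55) + (-0.008242)·(170) = 42.05 m.
That is lower than the 43.71 m at MW-1, so the point is downgradient.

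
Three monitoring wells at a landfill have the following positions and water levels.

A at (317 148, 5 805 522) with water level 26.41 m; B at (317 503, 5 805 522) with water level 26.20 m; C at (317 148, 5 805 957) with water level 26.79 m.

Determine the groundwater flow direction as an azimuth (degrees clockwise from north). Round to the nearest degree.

∂h/∂x = (26.20 − 26.41) / (317503 − 317148) = -0.0005915
∂h/∂y = (26.79 − 26.41) / (5805957 − 5805522) = +0.0008736
Flow direction (−∇h) has components (+0.0005915 E, -0.0008736 N).
Azimuth = atan2(E, N) = atan2(+0.0005915, -0.0008736) = 145.9° ≈ 146°.

146°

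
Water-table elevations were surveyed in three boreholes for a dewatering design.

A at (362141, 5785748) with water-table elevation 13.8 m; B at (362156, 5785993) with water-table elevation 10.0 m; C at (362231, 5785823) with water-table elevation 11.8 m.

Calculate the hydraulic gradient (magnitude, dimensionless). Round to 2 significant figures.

0.018

Three-point gradient (reference A): Δ to B = (15, 245, -3.8), Δ to C = (90, 75, -2.0).
∂h/∂x = -0.009797, ∂h/∂y = -0.01491 (det = -20925).
|∇h| = √(-0.009797² + -0.01491²) = 0.01784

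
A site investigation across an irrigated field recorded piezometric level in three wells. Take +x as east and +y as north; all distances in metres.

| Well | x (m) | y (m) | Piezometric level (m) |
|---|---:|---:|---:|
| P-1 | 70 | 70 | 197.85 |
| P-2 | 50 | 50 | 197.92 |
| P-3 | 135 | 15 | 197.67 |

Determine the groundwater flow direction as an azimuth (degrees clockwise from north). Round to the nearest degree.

083°

With h = a·x + b·y + c and P-1 as origin, the differences give:
  (-20)·a + (-20)·b = +0.07
  65·a + (-55)·b = -0.18
Eliminate b (×(-55) and ×(-20), subtract): 2400·a = -7.450 → a = ∂h/∂x = -0.003104
Back-substitute: b = ∂h/∂y = -0.0003958.
Flow direction (−∇h) has components (+0.003104 E, +0.0003958 N).
Azimuth = atan2(E, N) = atan2(+0.003104, +0.0003958) = 82.7° ≈ 083°.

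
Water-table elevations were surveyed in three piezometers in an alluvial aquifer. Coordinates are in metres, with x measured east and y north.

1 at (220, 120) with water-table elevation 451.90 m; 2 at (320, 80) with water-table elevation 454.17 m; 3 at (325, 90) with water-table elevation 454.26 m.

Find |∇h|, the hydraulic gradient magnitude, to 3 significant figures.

Differences from 1: to 2 (Δx, Δy, Δh) = (100, -40, +2.27); to 3 = (105, -30, +2.36).
Determinant of the coordinate differences = 100·(-30) − 105·(-40) = 1200.
∂h/∂x = [(+2.27)·(-30) − (+2.36)·(-40)] / 1200 = +0.02192
∂h/∂y = [100·(+2.36) − 105·(+2.27)] / 1200 = -0.001958
|∇h| = √(0.02192² + -0.001958²) = 0.02201

0.0220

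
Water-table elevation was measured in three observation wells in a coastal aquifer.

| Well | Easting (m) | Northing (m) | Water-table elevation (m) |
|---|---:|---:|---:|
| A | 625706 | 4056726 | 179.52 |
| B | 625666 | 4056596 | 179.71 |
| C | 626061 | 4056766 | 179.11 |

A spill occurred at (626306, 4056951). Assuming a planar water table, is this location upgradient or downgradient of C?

Taking A as reference: B−A = (-40, -130, +0.19); C−A = (355, 40, -0.41).
Determinant of the coordinate differences = (-40)·40 − 355·(-130) = 44550.
∂h/∂x = [(+0.19)·40 − (-0.41)·(-130)] / 44550 = -0.001026
∂h/∂y = [(-40)·(-0.41) − 355·(+0.19)] / 44550 = -0.001146
Head at (626306, 4056951) = 179.52 + (-0.001026)·(600) + (-0.001146)·(225) = 178.65 m.
That is lower than the 179.11 m at C, so the point is downgradient.

downgradient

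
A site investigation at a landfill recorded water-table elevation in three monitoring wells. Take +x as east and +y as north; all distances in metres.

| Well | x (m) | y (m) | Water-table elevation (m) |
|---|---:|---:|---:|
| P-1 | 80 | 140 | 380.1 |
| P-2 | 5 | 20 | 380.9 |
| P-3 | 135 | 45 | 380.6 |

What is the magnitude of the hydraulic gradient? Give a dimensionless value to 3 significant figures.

With h = a·x + b·y + c and P-1 as origin, the differences give:
  (-75)·a + (-120)·b = +0.8
  55·a + (-95)·b = +0.5
Eliminate b (×(-95) and ×(-120), subtract): 13725·a = -16.00 → a = ∂h/∂x = -0.001166
Back-substitute: b = ∂h/∂y = -0.005938.
|∇h| = √(-0.001166² + -0.005938²) = 0.006051

0.00605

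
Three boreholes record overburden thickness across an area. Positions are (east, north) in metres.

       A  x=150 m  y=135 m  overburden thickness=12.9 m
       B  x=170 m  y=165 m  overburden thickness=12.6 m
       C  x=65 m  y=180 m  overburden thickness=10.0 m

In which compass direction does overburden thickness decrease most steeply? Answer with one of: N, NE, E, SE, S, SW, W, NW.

NW

With d = a·x + b·y + c and A as origin, the differences give:
  20·a + 30·b = -0.3
  (-85)·a + 45·b = -2.9
Eliminate b (×45 and ×30, subtract): 3450·a = 73.50 → a = ∂d/∂x = +0.02130
Back-substitute: b = ∂d/∂y = -0.02420.
Steepest decrease is along −∇f = (-0.02130 E, +0.02420 N) → northwest.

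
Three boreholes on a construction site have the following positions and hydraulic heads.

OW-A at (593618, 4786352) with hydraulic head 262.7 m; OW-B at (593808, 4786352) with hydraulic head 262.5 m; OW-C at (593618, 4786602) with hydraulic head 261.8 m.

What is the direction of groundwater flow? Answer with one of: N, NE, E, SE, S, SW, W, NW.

∂h/∂x = (262.5 − 262.7) / (593808 − 593618) = -0.001053
∂h/∂y = (261.8 − 262.7) / (4786602 − 4786352) = -0.003600
Flow = −∇h = (+0.001053 east, +0.003600 north), which points north.

N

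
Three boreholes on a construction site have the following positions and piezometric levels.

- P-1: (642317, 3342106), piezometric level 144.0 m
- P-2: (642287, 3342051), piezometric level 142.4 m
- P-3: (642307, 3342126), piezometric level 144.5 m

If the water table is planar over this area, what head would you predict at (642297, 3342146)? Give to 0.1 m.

Three-point gradient (reference P-1): Δ to P-2 = (-30, -55, -1.6), Δ to P-3 = (-10, 20, +0.5).
∂h/∂x = +0.003913, ∂h/∂y = +0.02696 (det = -1150).
h(642297, 3342146) = 144.0 + (+0.003913)·(-20) + (+0.02696)·(40) = 144.0 -0.078 +1.078 = 145.000 m.

145.0 m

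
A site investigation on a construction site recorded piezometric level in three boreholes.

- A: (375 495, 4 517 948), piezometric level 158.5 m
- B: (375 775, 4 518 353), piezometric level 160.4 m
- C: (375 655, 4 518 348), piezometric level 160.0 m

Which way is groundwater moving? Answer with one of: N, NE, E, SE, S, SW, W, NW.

Differences from A: to B (Δx, Δy, Δh) = (280, 405, +1.9); to C = (160, 400, +1.5).
Solve a·Δx + b·Δy = Δh: det = 280·400 − 160·405 = 47200.
∂h/∂x = [(+1.9)·400 − (+1.5)·405] / 47200 = +0.003231
∂h/∂y = [280·(+1.5) − 160·(+1.9)] / 47200 = +0.002458
Flow = −∇h = (-0.003231 east, -0.002458 north), which points southwest.

SW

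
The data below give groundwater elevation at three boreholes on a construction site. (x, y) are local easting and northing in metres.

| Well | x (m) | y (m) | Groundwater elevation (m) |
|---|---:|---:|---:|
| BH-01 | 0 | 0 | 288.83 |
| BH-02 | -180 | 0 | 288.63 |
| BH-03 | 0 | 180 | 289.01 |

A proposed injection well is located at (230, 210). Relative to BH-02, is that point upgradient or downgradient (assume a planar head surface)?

upgradient

∂h/∂x = (288.63 − 288.83) / (-180 − 0) = +0.001111
∂h/∂y = (289.01 − 288.83) / (180 − 0) = +0.001000
Head at (230, 210) = 288.83 + (+0.001111)·(230) + (+0.001000)·(210) = 289.30 m.
That is higher than the 288.63 m at BH-02, so the point is upgradient.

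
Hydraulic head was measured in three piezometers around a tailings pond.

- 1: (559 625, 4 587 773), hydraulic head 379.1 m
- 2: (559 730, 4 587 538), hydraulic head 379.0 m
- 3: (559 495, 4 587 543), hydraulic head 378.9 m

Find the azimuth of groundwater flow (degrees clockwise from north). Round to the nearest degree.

215°

Three-point gradient (reference 1): Δ to 2 = (105, -235, -0.1), Δ to 3 = (-130, -230, -0.2).
∂h/∂x = +0.0004388, ∂h/∂y = +0.0006216 (det = -54700).
Flow direction (−∇h) has components (-0.0004388 E, -0.0006216 N).
Azimuth = atan2(E, N) = atan2(-0.0004388, -0.0006216) = 215.2° ≈ 215°.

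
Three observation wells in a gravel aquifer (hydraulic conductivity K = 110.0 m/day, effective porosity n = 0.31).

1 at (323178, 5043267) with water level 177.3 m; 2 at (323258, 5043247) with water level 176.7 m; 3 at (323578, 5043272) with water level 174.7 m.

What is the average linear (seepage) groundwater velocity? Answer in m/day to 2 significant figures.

Differences from 1: to 2 (Δx, Δy, Δh) = (80, -20, -0.6); to 3 = (400, 5, -2.6).
Solve a·Δx + b·Δy = Δh: det = 80·5 − 400·(-20) = 8400.
∂h/∂x = [(-0.6)·5 − (-2.6)·(-20)] / 8400 = -0.006548
∂h/∂y = [80·(-2.6) − 400·(-0.6)] / 8400 = +0.003810
|∇h| = √(-0.006548² + 0.003810²) = 0.007576
Seepage velocity v = K·i/n = 110.0 × 0.007576 / 0.31 = 2.688 m/day.

2.7 m/day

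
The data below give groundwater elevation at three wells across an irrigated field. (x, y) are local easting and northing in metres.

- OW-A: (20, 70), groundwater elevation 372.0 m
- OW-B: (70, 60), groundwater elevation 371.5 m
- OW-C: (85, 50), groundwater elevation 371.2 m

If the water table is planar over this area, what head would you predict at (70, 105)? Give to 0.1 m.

372.5 m

Taking OW-A as reference: OW-B−OW-A = (50, -10, -0.5); OW-C−OW-A = (65, -20, -0.8).
Determinant of the coordinate differences = 50·(-20) − 65·(-10) = -350.
∂h/∂x = [(-0.5)·(-20) − (-0.8)·(-10)] / -350 = -0.005714
∂h/∂y = [50·(-0.8) − 65·(-0.5)] / -350 = +0.02143
h(70, 105) = 372.0 + (-0.005714)·(50) + (+0.02143)·(35) = 372.0 -0.286 +0.750 = 372.464 m.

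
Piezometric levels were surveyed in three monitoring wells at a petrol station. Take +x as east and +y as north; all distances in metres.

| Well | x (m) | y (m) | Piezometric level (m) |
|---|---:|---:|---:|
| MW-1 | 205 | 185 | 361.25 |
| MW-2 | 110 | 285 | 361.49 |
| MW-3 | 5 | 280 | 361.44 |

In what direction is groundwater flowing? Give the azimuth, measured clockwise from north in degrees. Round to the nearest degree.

Three-point gradient (reference MW-1): Δ to MW-2 = (-95, 100, +0.24), Δ to MW-3 = (-200, 95, +0.19).
∂h/∂x = +0.0003462, ∂h/∂y = +0.002729 (det = 10975).
Flow direction (−∇h) has components (-0.0003462 E, -0.002729 N).
Azimuth = atan2(E, N) = atan2(-0.0003462, -0.002729) = 187.2° ≈ 187°.

187°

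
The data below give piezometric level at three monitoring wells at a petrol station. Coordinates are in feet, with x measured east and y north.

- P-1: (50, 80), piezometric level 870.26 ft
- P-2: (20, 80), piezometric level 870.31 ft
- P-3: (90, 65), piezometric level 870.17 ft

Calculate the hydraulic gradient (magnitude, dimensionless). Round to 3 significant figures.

0.00228

Three-point gradient (reference P-1): Δ to P-2 = (-30, 0, +0.05), Δ to P-3 = (40, -15, -0.09).
∂h/∂x = -0.001667, ∂h/∂y = +0.001556 (det = 450).
|∇h| = √(-0.001667² + 0.001556²) = 0.00228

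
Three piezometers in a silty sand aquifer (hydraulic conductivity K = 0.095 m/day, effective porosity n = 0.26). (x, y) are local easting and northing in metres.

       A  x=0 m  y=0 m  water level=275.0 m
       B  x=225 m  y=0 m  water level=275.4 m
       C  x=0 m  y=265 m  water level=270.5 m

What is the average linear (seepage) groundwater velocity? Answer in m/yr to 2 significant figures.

∂h/∂x = (275.4 − 275.0) / (225 − 0) = +0.001778
∂h/∂y = (270.5 − 275.0) / (265 − 0) = -0.01698
|∇h| = √(0.001778² + -0.01698²) = 0.01707
Seepage velocity v = K·i/n = 0.095 × 0.01707 / 0.26 = 0.006237 m/day = 2.278 m/yr.

2.3 m/yr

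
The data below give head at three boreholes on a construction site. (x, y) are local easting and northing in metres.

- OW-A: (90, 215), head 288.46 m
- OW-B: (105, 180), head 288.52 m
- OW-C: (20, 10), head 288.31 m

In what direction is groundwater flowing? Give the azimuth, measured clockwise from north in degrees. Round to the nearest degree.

276°

Taking OW-A as reference: OW-B−OW-A = (15, -35, +0.06); OW-C−OW-A = (-70, -205, -0.15).
Solve a·Δx + b·Δy = Δh: det = 15·(-205) − (-70)·(-35) = -5525.
∂h/∂x = [(+0.06)·(-205) − (-0.15)·(-35)] / -5525 = +0.003176
∂h/∂y = [15·(-0.15) − (-70)·(+0.06)] / -5525 = -0.0003529
Flow direction (−∇h) has components (-0.003176 E, +0.0003529 N).
Azimuth = atan2(E, N) = atan2(-0.003176, +0.0003529) = 276.3° ≈ 276°.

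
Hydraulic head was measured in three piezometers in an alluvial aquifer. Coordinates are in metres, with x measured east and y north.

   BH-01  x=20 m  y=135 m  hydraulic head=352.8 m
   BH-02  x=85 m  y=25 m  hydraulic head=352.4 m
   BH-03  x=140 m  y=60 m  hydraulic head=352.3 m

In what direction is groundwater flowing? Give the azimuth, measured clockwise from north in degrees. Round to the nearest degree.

122°

Differences from BH-01: to BH-02 (Δx, Δy, Δh) = (65, -110, -0.4); to BH-03 = (120, -75, -0.5).
Solve a·Δx + b·Δy = Δh: det = 65·(-75) − 120·(-110) = 8325.
∂h/∂x = [(-0.4)·(-75) − (-0.5)·(-110)] / 8325 = -0.003003
∂h/∂y = [65·(-0.5) − 120·(-0.4)] / 8325 = +0.001862
Flow direction (−∇h) has components (+0.003003 E, -0.001862 N).
Azimuth = atan2(E, N) = atan2(+0.003003, -0.001862) = 121.8° ≈ 122°.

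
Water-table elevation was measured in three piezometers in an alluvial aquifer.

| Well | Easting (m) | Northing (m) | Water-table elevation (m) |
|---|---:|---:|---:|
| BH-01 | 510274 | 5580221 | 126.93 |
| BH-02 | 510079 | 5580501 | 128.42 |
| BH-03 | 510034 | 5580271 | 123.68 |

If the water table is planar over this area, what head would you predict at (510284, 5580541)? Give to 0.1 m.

132.6 m

Three-point gradient (reference BH-01): Δ to BH-02 = (-195, 280, +1.49), Δ to BH-03 = (-240, 50, -3.25).
∂h/∂x = +0.01714, ∂h/∂y = +0.01726 (det = 57450).
h(510284, 5580541) = 126.93 + (+0.01714)·(10) + (+0.01726)·(320) = 126.93 +0.171 +5.522 = 132.623 m.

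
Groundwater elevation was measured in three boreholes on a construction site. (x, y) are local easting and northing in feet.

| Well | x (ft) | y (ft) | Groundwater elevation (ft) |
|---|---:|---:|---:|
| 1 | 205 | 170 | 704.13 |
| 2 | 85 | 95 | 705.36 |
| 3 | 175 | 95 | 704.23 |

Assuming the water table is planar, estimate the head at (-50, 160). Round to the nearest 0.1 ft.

707.3 ft

Differences from 1: to 2 (Δx, Δy, Δh) = (-120, -75, +1.23); to 3 = (-30, -75, +0.10).
Solve a·Δx + b·Δy = Δh: det = (-120)·(-75) − (-30)·(-75) = 6750.
∂h/∂x = [(+1.23)·(-75) − (+0.10)·(-75)] / 6750 = -0.01256
∂h/∂y = [(-120)·(+0.10) − (-30)·(+1.23)] / 6750 = +0.003689
h(-50, 160) = 704.13 + (-0.01256)·(-255) + (+0.003689)·(-10) = 704.13 +3.202 -0.037 = 707.295 ft.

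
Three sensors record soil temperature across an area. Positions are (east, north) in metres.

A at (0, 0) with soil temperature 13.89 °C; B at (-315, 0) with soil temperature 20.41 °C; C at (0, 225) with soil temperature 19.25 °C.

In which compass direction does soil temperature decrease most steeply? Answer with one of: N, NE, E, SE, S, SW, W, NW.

SE

∂T/∂x = (20.41 − 13.89) / (-315 − 0) = -0.02070
∂T/∂y = (19.25 − 13.89) / (225 − 0) = +0.02382
Steepest decrease is along −∇f = (+0.02070 E, -0.02382 N) → southeast.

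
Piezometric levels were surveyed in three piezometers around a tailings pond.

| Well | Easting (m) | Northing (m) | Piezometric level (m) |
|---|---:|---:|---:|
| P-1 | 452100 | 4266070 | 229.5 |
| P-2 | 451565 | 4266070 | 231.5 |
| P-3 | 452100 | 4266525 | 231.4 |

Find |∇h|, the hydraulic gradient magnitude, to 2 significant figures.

∂h/∂x = (231.5 − 229.5) / (451565 − 452100) = -0.003738
∂h/∂y = (231.4 − 229.5) / (4266525 − 4266070) = +0.004176
|∇h| = √(-0.003738² + 0.004176²) = 0.005605

0.0056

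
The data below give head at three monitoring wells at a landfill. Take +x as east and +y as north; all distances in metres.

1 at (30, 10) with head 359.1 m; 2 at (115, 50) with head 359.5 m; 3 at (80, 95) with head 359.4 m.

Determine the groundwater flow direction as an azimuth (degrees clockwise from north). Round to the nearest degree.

256°

With h = a·x + b·y + c and 1 as origin, the differences give:
  85·a + 40·b = +0.4
  50·a + 85·b = +0.3
Eliminate b (×85 and ×40, subtract): 5225·a = 22.00 → a = ∂h/∂x = +0.004211
Back-substitute: b = ∂h/∂y = +0.001053.
Flow direction (−∇h) has components (-0.004211 E, -0.001053 N).
Azimuth = atan2(E, N) = atan2(-0.004211, -0.001053) = 256.0° ≈ 256°.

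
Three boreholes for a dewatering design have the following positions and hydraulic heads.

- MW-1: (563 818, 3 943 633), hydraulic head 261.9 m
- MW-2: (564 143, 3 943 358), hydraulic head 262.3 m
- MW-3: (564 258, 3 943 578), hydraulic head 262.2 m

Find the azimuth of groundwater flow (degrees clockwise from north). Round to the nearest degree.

Three-point gradient (reference MW-1): Δ to MW-2 = (325, -275, +0.4), Δ to MW-3 = (440, -55, +0.3).
∂h/∂x = +0.0005867, ∂h/∂y = -0.0007612 (det = 103125).
Flow direction (−∇h) has components (-0.0005867 E, +0.0007612 N).
Azimuth = atan2(E, N) = atan2(-0.0005867, +0.0007612) = 322.4° ≈ 322°.

322°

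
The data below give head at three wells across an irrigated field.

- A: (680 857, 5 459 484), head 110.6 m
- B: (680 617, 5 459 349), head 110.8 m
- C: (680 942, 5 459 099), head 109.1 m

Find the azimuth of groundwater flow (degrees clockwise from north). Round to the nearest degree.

141°

With h = a·x + b·y + c and A as origin, the differences give:
  (-240)·a + (-135)·b = +0.2
  85·a + (-385)·b = -1.5
Eliminate b (×(-385) and ×(-135), subtract): 103875·a = -279.50 → a = ∂h/∂x = -0.002691
Back-substitute: b = ∂h/∂y = +0.003302.
Flow direction (−∇h) has components (+0.002691 E, -0.003302 N).
Azimuth = atan2(E, N) = atan2(+0.002691, -0.003302) = 140.8° ≈ 141°.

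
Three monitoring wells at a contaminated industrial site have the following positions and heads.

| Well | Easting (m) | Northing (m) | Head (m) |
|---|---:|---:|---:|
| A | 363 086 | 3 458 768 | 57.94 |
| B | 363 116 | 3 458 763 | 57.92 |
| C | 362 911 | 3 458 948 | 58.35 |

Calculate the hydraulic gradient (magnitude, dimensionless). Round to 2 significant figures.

With h = a·x + b·y + c and A as origin, the differences give:
  30·a + (-5)·b = -0.02
  (-175)·a + 180·b = +0.41
Eliminate b (×180 and ×(-5), subtract): 4525·a = -1.550 → a = ∂h/∂x = -0.0003425
Back-substitute: b = ∂h/∂y = +0.001945.
|∇h| = √(-0.0003425² + 0.001945²) = 0.001975

0.0020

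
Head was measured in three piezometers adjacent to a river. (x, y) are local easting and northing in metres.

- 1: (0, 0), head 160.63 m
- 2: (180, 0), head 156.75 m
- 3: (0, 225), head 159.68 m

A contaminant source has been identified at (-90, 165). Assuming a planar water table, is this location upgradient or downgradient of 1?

∂h/∂x = (156.75 − 160.63) / (180 − 0) = -0.02156
∂h/∂y = (159.68 − 160.63) / (225 − 0) = -0.004222
Head at (-90, 165) = 160.63 + (-0.02156)·(-90) + (-0.004222)·(165) = 161.87 m.
That is higher than the 160.63 m at 1, so the point is upgradient.

upgradient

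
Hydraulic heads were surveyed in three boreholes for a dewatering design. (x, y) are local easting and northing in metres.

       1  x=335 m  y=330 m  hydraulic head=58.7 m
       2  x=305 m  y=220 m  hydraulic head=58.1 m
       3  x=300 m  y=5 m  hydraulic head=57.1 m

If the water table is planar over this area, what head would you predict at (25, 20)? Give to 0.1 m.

Taking 1 as reference: 2−1 = (-30, -110, -0.6); 3−1 = (-35, -325, -1.6).
Solve a·Δx + b·Δy = Δh: det = (-30)·(-325) − (-35)·(-110) = 5900.
∂h/∂x = [(-0.6)·(-325) − (-1.6)·(-110)] / 5900 = +0.003220
∂h/∂y = [(-30)·(-1.6) − (-35)·(-0.6)] / 5900 = +0.004576
h(25, 20) = 58.7 + (+0.003220)·(-310) + (+0.004576)·(-310) = 58.7 -0.998 -1.419 = 56.283 m.

56.3 m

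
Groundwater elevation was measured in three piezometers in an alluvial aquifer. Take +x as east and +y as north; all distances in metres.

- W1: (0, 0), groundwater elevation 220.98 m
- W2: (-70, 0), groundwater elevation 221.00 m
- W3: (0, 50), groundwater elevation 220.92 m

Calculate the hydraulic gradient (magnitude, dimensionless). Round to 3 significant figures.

0.00123

∂h/∂x = (221.00 − 220.98) / (-70 − 0) = -0.0002857
∂h/∂y = (220.92 − 220.98) / (50 − 0) = -0.001200
|∇h| = √(-0.0002857² + -0.001200²) = 0.001234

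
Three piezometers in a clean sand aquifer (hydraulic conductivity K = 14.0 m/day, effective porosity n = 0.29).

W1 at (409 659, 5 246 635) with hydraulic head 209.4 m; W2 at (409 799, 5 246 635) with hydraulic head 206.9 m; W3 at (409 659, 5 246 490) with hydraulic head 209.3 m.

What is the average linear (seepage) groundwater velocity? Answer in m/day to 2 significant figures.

∂h/∂x = (206.9 − 209.4) / (409799 − 409659) = -0.01786
∂h/∂y = (209.3 − 209.4) / (5246490 − 5246635) = +0.0006897
|∇h| = √(-0.01786² + 0.0006897²) = 0.01787
Seepage velocity v = K·i/n = 14.0 × 0.01787 / 0.29 = 0.8627 m/day.

0.86 m/day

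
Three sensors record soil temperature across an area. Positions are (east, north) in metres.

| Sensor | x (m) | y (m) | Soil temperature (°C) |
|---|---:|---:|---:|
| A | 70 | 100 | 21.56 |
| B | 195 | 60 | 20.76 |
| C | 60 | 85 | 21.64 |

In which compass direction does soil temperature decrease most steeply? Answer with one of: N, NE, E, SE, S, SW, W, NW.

Differences from A: to B (Δx, Δy, Δh) = (125, -40, -0.80); to C = (-10, -15, +0.08).
Determinant of the coordinate differences = 125·(-15) − (-10)·(-40) = -2275.
∂T/∂x = [(-0.80)·(-15) − (+0.08)·(-40)] / -2275 = -0.006681
∂T/∂y = [125·(+0.08) − (-10)·(-0.80)] / -2275 = -0.0008791
Steepest decrease is along −∇f = (+0.006681 E, +0.0008791 N) → east.

E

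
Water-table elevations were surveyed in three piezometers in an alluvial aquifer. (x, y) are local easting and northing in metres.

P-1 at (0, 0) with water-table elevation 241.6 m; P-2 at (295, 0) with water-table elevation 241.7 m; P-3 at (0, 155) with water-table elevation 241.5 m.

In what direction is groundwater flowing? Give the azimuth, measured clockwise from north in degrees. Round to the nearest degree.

332°

∂h/∂x = (241.7 − 241.6) / (295 − 0) = +0.0003390
∂h/∂y = (241.5 − 241.6) / (155 − 0) = -0.0006452
Flow direction (−∇h) has components (-0.0003390 E, +0.0006452 N).
Azimuth = atan2(E, N) = atan2(-0.0003390, +0.0006452) = 332.3° ≈ 332°.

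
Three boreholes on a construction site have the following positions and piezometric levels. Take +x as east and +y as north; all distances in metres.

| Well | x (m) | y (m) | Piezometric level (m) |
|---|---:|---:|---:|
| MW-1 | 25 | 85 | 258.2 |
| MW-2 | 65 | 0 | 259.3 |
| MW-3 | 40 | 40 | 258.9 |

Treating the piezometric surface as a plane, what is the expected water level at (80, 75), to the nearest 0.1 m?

257.4 m

Differences from MW-1: to MW-2 (Δx, Δy, Δh) = (40, -85, +1.1); to MW-3 = (15, -45, +0.7).
Solve a·Δx + b·Δy = Δh: det = 40·(-45) − 15·(-85) = -525.
∂h/∂x = [(+1.1)·(-45) − (+0.7)·(-85)] / -525 = -0.01905
∂h/∂y = [40·(+0.7) − 15·(+1.1)] / -525 = -0.02190
h(80, 75) = 258.2 + (-0.01905)·(55) + (-0.02190)·(-10) = 258.2 -1.048 +0.219 = 257.371 m.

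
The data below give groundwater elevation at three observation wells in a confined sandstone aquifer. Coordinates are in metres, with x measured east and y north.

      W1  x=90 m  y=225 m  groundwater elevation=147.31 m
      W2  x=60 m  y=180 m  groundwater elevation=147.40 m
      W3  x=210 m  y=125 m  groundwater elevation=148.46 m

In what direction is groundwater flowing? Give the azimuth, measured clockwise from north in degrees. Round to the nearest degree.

317°

Three-point gradient (reference W1): Δ to W2 = (-30, -45, +0.09), Δ to W3 = (120, -100, +1.15).
∂h/∂x = +0.005089, ∂h/∂y = -0.005393 (det = 8400).
Flow direction (−∇h) has components (-0.005089 E, +0.005393 N).
Azimuth = atan2(E, N) = atan2(-0.005089, +0.005393) = 316.7° ≈ 317°.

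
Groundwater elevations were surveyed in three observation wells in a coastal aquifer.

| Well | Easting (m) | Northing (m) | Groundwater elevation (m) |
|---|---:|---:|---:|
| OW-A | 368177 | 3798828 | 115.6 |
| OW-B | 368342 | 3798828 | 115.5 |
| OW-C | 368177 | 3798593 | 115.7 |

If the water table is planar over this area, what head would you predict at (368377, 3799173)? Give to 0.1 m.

115.3 m

∂h/∂x = (115.5 − 115.6) / (368342 − 368177) = -0.0006061
∂h/∂y = (115.7 − 115.6) / (3798593 − 3798828) = -0.0004255
h(368377, 3799173) = 115.6 + (-0.0006061)·(200) + (-0.0004255)·(345) = 115.6 -0.121 -0.147 = 115.332 m.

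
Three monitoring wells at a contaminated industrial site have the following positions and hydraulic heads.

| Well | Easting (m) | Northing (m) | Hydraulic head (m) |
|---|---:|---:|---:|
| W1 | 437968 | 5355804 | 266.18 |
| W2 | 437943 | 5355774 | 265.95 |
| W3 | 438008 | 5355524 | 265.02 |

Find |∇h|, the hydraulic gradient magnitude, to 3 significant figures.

0.00589

Taking W1 as reference: W2−W1 = (-25, -30, -0.23); W3−W1 = (40, -280, -1.16).
Determinant of the coordinate differences = (-25)·(-280) − 40·(-30) = 8200.
∂h/∂x = [(-0.23)·(-280) − (-1.16)·(-30)] / 8200 = +0.003610
∂h/∂y = [(-25)·(-1.16) − 40·(-0.23)] / 8200 = +0.004659
|∇h| = √(0.003610² + 0.004659²) = 0.005894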